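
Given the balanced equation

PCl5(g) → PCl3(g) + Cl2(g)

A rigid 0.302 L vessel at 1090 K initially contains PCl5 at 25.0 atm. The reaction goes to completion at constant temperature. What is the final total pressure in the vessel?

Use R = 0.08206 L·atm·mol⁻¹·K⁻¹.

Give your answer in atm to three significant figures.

Since T and V are fixed, P_final/P_initial = n_final/n_initial = 2/1.
P_final = (2/1) × 25.0 = 50.00 atm

50.0 atm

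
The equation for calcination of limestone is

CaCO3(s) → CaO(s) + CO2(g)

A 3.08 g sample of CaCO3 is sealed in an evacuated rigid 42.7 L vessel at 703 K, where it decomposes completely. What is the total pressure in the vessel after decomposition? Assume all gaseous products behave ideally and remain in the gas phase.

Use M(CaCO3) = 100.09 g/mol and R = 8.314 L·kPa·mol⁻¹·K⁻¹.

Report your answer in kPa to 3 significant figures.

4.21 kPa

n(CaCO3) = 3.08 / 100.09 = 0.03077 mol
n(gas produced) = (1/1) × 0.03077 = 0.03077 mol
P = nRT/V = 0.03077 × 8.314 × 703 / 42.7 = 4.212 kPa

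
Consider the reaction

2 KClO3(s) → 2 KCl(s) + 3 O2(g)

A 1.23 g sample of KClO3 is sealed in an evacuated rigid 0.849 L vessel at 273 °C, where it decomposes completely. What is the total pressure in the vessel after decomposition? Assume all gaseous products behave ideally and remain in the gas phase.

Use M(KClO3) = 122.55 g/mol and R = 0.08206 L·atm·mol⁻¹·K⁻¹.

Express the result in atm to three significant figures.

0.795 atm

n(KClO3) = 1.23 / 122.55 = 0.01004 mol
n(gas produced) = (3/2) × 0.01004 = 0.01506 mol
P = nRT/V = 0.01506 × 0.08206 × 546.15 / 0.849 = 0.7950 atm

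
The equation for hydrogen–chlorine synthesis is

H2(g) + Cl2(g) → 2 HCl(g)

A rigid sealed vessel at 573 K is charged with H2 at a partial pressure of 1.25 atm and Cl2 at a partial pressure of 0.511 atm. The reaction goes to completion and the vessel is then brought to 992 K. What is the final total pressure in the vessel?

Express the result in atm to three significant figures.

Because the vessel is rigid and T is held at 573 K, work the stoichiometry in partial pressures (P_i = n_iRT/V).
P(Cl2) required for 1.25 atm of H2 = (1/1) × 1.25 = 1.250 atm; available 0.511 atm, so Cl2 is limiting.
P(H2) remaining = 1.25 − (1/1) × 0.511 = 0.7390 atm
P(gaseous products) = (2)/1 × 0.511 = 1.022 atm
P_total at 573 K = 0.7390 + 1.022 = 1.761 atm
Scaling to 992 K: P = 1.761 × 992/573 = 3.049 atm

3.05 atm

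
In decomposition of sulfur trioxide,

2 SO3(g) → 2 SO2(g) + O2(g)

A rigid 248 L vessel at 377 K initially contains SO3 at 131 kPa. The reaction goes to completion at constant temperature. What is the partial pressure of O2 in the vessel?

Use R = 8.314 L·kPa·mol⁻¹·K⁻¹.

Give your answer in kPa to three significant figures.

n(SO3)₀ = PV/RT = (131 × 248) / (8.314 × 377) = 10.37 mol
n(O2) = (1/2) × 10.37 = 5.185 mol
P(O2) = nRT/V = 5.185 × 8.314 × 377 / 248 = 65.53 kPa

65.5 kPa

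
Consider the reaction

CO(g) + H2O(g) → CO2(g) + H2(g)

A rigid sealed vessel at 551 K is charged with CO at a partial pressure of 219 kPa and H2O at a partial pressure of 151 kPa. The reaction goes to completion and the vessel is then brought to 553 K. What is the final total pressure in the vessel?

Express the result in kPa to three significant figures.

Because the vessel is rigid and T is held at 551 K, work the stoichiometry in partial pressures (P_i = n_iRT/V).
P(H2O) required for 219 kPa of CO = (1/1) × 219 = 219.0 kPa; available 151 kPa, so H2O is limiting.
P(CO) remaining = 219 − (1/1) × 151 = 68.00 kPa
P(gaseous products) = (1+1)/1 × 151 = 302.0 kPa
P_total at 551 K = 68.00 + 302.0 = 370.0 kPa
Scaling to 553 K: P = 370.0 × 553/551 = 371.3 kPa

371 kPa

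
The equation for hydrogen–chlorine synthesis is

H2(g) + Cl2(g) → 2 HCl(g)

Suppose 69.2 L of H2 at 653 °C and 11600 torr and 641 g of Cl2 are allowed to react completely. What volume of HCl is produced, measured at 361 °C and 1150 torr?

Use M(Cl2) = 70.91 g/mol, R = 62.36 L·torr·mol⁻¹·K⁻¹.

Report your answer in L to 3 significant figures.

622 L

n(H2) = PV/RT = (11600 × 69.2) / (62.36 × 926.15) = 13.90 mol
n(Cl2) = 641 / 70.91 = 9.040 mol
For 13.90 mol H2, stoichiometry requires (1/1) × 13.90 = 13.90 mol Cl2; 9.040 mol is available, so Cl2 is limiting.
n(HCl) = (2/1) × 9.040 = 18.08 mol
V(HCl) = nRT/P = 18.08 × 62.36 × 634.15 / 1150 = 621.7 L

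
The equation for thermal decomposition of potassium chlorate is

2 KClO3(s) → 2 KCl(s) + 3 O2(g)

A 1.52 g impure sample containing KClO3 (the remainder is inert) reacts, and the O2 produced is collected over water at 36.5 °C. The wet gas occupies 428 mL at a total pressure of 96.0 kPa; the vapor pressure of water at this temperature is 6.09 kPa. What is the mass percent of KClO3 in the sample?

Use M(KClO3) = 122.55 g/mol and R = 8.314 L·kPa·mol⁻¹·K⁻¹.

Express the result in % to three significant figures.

P(O2) = 96.0 − 6.09 = 89.91 kPa
n(O2) = PV/RT = (89.91 × 0.4280) / (8.314 × 309.65) = 0.01495 mol
n(KClO3) = (2/3) × 0.01495 = 0.009967 mol
m(KClO3) = 0.009967 × 122.55 = 1.221 g
%KClO3 = 1.221 / 1.52 × 100 = 80.33%

80.3 %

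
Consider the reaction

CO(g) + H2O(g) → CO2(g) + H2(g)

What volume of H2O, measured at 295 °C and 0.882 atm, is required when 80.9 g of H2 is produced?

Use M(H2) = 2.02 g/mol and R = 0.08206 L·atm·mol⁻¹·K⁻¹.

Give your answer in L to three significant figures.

2120 L

n(H2) = 80.90 / 2.02 = 40.05 mol
n(H2O) = (1/1) × 40.05 = 40.05 mol
V = nRT/P = 40.05 × 0.08206 × 568.15 / 0.882 = 2117 L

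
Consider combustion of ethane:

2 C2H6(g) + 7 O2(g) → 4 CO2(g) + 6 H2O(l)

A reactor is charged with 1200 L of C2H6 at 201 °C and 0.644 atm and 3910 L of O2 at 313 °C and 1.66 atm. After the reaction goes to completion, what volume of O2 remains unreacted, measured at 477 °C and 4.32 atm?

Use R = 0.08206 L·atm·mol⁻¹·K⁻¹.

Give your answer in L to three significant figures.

932 L

n(C2H6) = PV/RT = (0.644 × 1200) / (0.08206 × 474.15) = 19.86 mol
n(O2) = PV/RT = (1.66 × 3910) / (0.08206 × 586.15) = 134.9 mol
For 19.86 mol C2H6, stoichiometry requires (7/2) × 19.86 = 69.51 mol O2; 134.9 mol is available, so C2H6 is limiting.
n(O2) consumed = (7/2) × 19.86 = 69.51 mol; remaining = 134.9 − 69.51 = 65.39 mol
V(O2) = nRT/P = 65.39 × 0.08206 × 750.15 / 4.32 = 931.8 L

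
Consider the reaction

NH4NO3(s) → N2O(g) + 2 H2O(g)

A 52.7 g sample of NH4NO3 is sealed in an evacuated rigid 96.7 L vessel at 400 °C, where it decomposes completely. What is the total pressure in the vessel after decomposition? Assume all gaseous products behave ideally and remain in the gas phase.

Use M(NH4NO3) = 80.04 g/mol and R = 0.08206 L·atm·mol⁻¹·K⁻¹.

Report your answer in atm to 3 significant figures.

n(NH4NO3) = 52.7 / 80.04 = 0.6584 mol
n(gas produced) = (3/1) × 0.6584 = 1.975 mol
P = nRT/V = 1.975 × 0.08206 × 673.15 / 96.7 = 1.128 atm

1.13 atm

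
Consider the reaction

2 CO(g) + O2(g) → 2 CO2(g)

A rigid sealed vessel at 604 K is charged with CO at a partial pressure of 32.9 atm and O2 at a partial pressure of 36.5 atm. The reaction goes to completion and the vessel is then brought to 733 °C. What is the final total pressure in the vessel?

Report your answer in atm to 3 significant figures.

88.2 atm

Because the vessel is rigid and T is held at 604 K, work the stoichiometry in partial pressures (P_i = n_iRT/V).
P(O2) required for 32.9 atm of CO = (1/2) × 32.9 = 16.45 atm; available 36.5 atm, so CO is limiting.
P(O2) remaining = 36.5 − (1/2) × 32.9 = 20.05 atm
P(gaseous products) = (2)/2 × 32.9 = 32.90 atm
P_total at 604 K = 20.05 + 32.90 = 52.95 atm
Scaling to 733 °C: P = 52.95 × 1006.15/604 = 88.20 atm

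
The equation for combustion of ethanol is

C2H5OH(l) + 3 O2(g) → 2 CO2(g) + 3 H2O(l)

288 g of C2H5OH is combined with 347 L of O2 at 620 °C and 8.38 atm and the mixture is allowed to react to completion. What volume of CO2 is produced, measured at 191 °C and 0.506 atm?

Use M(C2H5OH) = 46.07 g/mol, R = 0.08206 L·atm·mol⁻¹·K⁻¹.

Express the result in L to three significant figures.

941 L

n(C2H5OH) = 288 / 46.07 = 6.251 mol
n(O2) = PV/RT = (8.38 × 347) / (0.08206 × 893.15) = 39.68 mol
For 6.251 mol C2H5OH, stoichiometry requires (3/1) × 6.251 = 18.75 mol O2; 39.68 mol is available, so C2H5OH is limiting.
n(CO2) = (2/1) × 6.251 = 12.50 mol
V(CO2) = nRT/P = 12.50 × 0.08206 × 464.15 / 0.506 = 940.9 L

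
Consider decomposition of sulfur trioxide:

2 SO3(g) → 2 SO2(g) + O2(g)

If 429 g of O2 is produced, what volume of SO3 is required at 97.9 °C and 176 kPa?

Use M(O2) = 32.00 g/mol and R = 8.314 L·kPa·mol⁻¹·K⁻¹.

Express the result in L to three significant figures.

470 L

n(O2) = 429.0 / 32.00 = 13.41 mol
n(SO3) = (2/1) × 13.41 = 26.82 mol
V = nRT/P = 26.82 × 8.314 × 371.05 / 176 = 470.1 L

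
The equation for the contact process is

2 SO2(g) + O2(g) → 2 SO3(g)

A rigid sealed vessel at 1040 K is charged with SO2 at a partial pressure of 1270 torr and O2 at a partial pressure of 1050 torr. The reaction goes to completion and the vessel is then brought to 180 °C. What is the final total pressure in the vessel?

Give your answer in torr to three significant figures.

734 torr

With V and T fixed, P_i ∝ n_i, so the mole ratios apply directly to partial pressures at 1040 K.
P(O2) required for 1270 torr of SO2 = (1/2) × 1270 = 635.0 torr; available 1050 torr, so SO2 is limiting.
P(O2) remaining = 1050 − (1/2) × 1270 = 415.0 torr
P(gaseous products) = (2)/2 × 1270 = 1270 torr
P_total at 1040 K = 415.0 + 1270 = 1685 torr
Scaling to 180 °C: P = 1685 × 453.15/1040 = 734.2 torr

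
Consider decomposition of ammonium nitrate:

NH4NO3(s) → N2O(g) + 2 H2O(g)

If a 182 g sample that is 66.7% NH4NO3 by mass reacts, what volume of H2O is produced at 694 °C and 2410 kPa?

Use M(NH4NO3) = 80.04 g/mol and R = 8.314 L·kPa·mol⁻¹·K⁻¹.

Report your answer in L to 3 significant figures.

mass of NH4NO3 = 182 × 66.7/100 = 121.4 g
n(NH4NO3) = 121.4 / 80.04 = 1.517 mol
n(H2O) = (2/1) × 1.517 = 3.034 mol
V = nRT/P = 3.034 × 8.314 × 967.15 / 2410 = 10.12 L

10.1 L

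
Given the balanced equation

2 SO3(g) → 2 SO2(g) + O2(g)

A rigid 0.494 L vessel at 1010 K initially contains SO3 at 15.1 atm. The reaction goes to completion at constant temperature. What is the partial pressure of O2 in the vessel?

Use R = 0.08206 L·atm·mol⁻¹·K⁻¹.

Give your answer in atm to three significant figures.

n(SO3)₀ = PV/RT = (15.1 × 0.494) / (0.08206 × 1010) = 0.09000 mol
n(O2) = (1/2) × 0.09000 = 0.04500 mol
P(O2) = nRT/V = 0.04500 × 0.08206 × 1010 / 0.494 = 7.550 atm

7.55 atm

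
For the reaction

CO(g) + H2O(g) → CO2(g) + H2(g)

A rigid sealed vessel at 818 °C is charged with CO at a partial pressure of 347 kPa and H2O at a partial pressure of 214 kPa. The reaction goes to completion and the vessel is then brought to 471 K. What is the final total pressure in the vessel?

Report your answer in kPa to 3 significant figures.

242 kPa

With V and T fixed, P_i ∝ n_i, so the mole ratios apply directly to partial pressures at 818 °C.
P(H2O) required for 347 kPa of CO = (1/1) × 347 = 347.0 kPa; available 214 kPa, so H2O is limiting.
P(CO) remaining = 347 − (1/1) × 214 = 133.0 kPa
P(gaseous products) = (1+1)/1 × 214 = 428.0 kPa
P_total at 818 °C = 133.0 + 428.0 = 561.0 kPa
Scaling to 471 K: P = 561.0 × 471/1091.15 = 242.2 kPa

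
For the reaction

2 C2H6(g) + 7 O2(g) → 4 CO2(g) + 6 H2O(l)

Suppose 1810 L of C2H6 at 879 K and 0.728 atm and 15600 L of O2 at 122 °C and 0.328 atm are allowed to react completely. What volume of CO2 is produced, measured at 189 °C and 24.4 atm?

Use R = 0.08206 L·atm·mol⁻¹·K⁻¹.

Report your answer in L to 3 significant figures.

56.8 L

n(C2H6) = PV/RT = (0.728 × 1810) / (0.08206 × 879) = 18.27 mol
n(O2) = PV/RT = (0.328 × 15600) / (0.08206 × 395.15) = 157.8 mol
For 18.27 mol C2H6, stoichiometry requires (7/2) × 18.27 = 63.95 mol O2; 157.8 mol is available, so C2H6 is limiting.
n(CO2) = (4/2) × 18.27 = 36.54 mol
V(CO2) = nRT/P = 36.54 × 0.08206 × 462.15 / 24.4 = 56.79 L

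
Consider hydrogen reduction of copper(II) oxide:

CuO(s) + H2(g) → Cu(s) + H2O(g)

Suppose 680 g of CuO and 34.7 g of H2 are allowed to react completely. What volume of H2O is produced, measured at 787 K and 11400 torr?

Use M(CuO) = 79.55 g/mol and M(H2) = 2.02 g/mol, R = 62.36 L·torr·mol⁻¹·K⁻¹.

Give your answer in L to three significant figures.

36.8 L

n(CuO) = 680 / 79.55 = 8.548 mol
n(H2) = 34.7 / 2.02 = 17.18 mol
For 8.548 mol CuO, stoichiometry requires (1/1) × 8.548 = 8.548 mol H2; 17.18 mol is available, so CuO is limiting.
n(H2O) = (1/1) × 8.548 = 8.548 mol
V(H2O) = nRT/P = 8.548 × 62.36 × 787 / 11400 = 36.80 L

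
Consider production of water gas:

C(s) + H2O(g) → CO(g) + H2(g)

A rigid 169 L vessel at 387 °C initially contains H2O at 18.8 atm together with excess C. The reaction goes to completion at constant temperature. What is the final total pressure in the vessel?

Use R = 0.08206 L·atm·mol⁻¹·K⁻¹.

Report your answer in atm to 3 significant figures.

At constant T and V, P ∝ n(gas): 1 mol gas → 2 mol gas.
P_final = (2/1) × 18.8 = 37.60 atm

37.6 atm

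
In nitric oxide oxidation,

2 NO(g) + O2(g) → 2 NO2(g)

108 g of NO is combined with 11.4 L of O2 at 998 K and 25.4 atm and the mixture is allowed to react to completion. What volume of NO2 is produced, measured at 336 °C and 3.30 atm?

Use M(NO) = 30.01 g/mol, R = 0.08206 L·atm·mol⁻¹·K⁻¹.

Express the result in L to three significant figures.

54.5 L

n(NO) = 108 / 30.01 = 3.599 mol
n(O2) = PV/RT = (25.4 × 11.4) / (0.08206 × 998) = 3.536 mol
For 3.599 mol NO, stoichiometry requires (1/2) × 3.599 = 1.800 mol O2; 3.536 mol is available, so NO is limiting.
n(NO2) = (2/2) × 3.599 = 3.599 mol
V(NO2) = nRT/P = 3.599 × 0.08206 × 609.15 / 3.30 = 54.52 L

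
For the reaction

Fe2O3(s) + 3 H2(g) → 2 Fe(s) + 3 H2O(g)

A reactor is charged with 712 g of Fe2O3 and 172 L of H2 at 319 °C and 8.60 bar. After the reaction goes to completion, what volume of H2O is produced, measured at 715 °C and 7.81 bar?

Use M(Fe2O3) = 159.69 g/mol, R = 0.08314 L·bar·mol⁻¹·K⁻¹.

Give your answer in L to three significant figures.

141 L

n(Fe2O3) = 712 / 159.69 = 4.459 mol
n(H2) = PV/RT = (8.60 × 172) / (0.08314 × 592.15) = 30.05 mol
For 4.459 mol Fe2O3, stoichiometry requires (3/1) × 4.459 = 13.38 mol H2; 30.05 mol is available, so Fe2O3 is limiting.
n(H2O) = (3/1) × 4.459 = 13.38 mol
V(H2O) = nRT/P = 13.38 × 0.08314 × 988.15 / 7.81 = 140.7 L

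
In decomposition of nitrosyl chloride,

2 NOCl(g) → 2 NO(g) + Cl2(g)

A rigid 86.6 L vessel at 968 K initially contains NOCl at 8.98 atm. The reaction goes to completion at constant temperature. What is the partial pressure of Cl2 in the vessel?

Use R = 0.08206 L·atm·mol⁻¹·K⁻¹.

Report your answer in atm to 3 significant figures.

n(NOCl)₀ = PV/RT = (8.98 × 86.6) / (0.08206 × 968) = 9.790 mol
n(Cl2) = (1/2) × 9.790 = 4.895 mol
P(Cl2) = nRT/V = 4.895 × 0.08206 × 968 / 86.6 = 4.490 atm

4.49 atm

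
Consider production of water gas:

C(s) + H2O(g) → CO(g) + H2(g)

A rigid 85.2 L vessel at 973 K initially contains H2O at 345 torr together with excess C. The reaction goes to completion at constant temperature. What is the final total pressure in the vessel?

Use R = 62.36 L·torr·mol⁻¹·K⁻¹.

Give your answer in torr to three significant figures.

Rigid vessel, constant T ⇒ P scales with total gas moles (1 → 2).
P_final = (2/1) × 345 = 690.0 torr

690 torr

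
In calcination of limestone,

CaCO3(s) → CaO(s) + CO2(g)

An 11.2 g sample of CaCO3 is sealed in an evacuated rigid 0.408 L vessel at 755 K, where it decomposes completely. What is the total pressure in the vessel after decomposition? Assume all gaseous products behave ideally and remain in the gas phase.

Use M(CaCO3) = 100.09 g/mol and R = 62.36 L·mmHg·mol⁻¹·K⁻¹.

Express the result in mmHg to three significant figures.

12900 mmHg

n(CaCO3) = 11.2 / 100.09 = 0.1119 mol
n(gas produced) = (1/1) × 0.1119 = 0.1119 mol
P = nRT/V = 0.1119 × 62.36 × 755 / 0.408 = 12910 mmHg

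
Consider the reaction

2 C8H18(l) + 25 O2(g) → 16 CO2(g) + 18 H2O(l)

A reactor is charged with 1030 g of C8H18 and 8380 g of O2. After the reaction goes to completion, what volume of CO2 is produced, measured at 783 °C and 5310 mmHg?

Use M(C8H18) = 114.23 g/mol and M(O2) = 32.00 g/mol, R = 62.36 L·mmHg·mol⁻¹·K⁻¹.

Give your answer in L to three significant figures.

895 L

n(C8H18) = 1030 / 114.23 = 9.017 mol
n(O2) = 8380 / 32.00 = 261.9 mol
For 9.017 mol C8H18, stoichiometry requires (25/2) × 9.017 = 112.7 mol O2; 261.9 mol is available, so C8H18 is limiting.
n(CO2) = (16/2) × 9.017 = 72.14 mol
V(CO2) = nRT/P = 72.14 × 62.36 × 1056.15 / 5310 = 894.8 L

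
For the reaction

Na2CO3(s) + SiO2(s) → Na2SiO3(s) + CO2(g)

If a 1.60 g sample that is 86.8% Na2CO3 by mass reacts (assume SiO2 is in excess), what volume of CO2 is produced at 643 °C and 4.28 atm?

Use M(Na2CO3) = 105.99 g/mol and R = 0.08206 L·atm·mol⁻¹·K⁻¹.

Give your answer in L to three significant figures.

mass of Na2CO3 = 1.60 × 86.8/100 = 1.389 g
n(Na2CO3) = 1.389 / 105.99 = 0.01311 mol
n(CO2) = (1/1) × 0.01311 = 0.01311 mol
V = nRT/P = 0.01311 × 0.08206 × 916.15 / 4.28 = 0.2303 L

0.230 L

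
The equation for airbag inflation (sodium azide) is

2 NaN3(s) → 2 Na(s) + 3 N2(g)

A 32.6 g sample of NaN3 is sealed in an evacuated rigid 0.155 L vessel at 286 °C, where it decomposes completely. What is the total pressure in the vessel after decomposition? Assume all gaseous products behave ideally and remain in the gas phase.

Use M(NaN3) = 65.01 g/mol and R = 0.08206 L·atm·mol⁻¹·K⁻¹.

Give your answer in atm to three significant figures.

n(NaN3) = 32.6 / 65.01 = 0.5015 mol
n(gas produced) = (3/2) × 0.5015 = 0.7522 mol
P = nRT/V = 0.7522 × 0.08206 × 559.15 / 0.155 = 222.7 atm

223 atm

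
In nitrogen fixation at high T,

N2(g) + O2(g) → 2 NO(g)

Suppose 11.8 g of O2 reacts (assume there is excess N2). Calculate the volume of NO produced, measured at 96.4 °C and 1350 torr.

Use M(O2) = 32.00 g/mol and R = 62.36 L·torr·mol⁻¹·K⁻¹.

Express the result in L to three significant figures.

12.6 L

n(O2) = 11.80 / 32.00 = 0.3688 mol
n(NO) = (2/1) × 0.3688 = 0.7376 mol
V = nRT/P = 0.7376 × 62.36 × 369.55 / 1350 = 12.59 L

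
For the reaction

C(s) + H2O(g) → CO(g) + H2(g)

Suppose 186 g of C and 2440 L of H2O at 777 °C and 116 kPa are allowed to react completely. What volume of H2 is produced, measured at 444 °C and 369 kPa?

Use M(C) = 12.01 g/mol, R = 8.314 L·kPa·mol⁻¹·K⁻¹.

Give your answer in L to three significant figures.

250 L

n(C) = 186 / 12.01 = 15.49 mol
n(H2O) = PV/RT = (116 × 2440) / (8.314 × 1050.15) = 32.42 mol
For 15.49 mol C, stoichiometry requires (1/1) × 15.49 = 15.49 mol H2O; 32.42 mol is available, so C is limiting.
n(H2) = (1/1) × 15.49 = 15.49 mol
V(H2) = nRT/P = 15.49 × 8.314 × 717.15 / 369 = 250.3 L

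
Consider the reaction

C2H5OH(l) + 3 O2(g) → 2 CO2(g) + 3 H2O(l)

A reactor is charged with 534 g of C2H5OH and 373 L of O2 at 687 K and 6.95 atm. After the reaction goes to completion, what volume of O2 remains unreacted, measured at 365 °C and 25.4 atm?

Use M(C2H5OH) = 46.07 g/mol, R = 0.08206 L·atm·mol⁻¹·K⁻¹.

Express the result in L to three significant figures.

23.1 L

n(C2H5OH) = 534 / 46.07 = 11.59 mol
n(O2) = PV/RT = (6.95 × 373) / (0.08206 × 687) = 45.98 mol
For 11.59 mol C2H5OH, stoichiometry requires (3/1) × 11.59 = 34.77 mol O2; 45.98 mol is available, so C2H5OH is limiting.
n(O2) consumed = (3/1) × 11.59 = 34.77 mol; remaining = 45.98 − 34.77 = 11.21 mol
V(O2) = nRT/P = 11.21 × 0.08206 × 638.15 / 25.4 = 23.11 L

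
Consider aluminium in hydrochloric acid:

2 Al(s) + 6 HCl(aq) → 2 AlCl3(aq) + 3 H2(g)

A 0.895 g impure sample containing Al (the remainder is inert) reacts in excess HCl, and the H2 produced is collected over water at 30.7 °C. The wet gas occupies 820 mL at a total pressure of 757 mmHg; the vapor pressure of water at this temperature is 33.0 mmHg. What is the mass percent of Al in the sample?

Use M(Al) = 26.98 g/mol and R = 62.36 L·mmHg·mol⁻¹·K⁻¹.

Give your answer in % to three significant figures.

P(H2) = 757 − 33.0 = 724.0 mmHg
n(H2) = PV/RT = (724.0 × 0.8200) / (62.36 × 303.85) = 0.03133 mol
n(Al) = (2/3) × 0.03133 = 0.02089 mol
m(Al) = 0.02089 × 26.98 = 0.5636 g
%Al = 0.5636 / 0.895 × 100 = 62.97%

63.0 %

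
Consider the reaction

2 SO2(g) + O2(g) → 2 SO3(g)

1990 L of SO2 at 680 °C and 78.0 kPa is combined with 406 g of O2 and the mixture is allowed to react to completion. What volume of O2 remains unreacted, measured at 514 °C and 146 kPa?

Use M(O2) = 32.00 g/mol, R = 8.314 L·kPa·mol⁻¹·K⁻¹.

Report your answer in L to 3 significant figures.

130 L

n(SO2) = PV/RT = (78.0 × 1990) / (8.314 × 953.15) = 19.59 mol
n(O2) = 406 / 32.00 = 12.69 mol
For 19.59 mol SO2, stoichiometry requires (1/2) × 19.59 = 9.795 mol O2; 12.69 mol is available, so SO2 is limiting.
n(O2) consumed = (1/2) × 19.59 = 9.795 mol; remaining = 12.69 − 9.795 = 2.895 mol
V(O2) = nRT/P = 2.895 × 8.314 × 787.15 / 146 = 129.8 L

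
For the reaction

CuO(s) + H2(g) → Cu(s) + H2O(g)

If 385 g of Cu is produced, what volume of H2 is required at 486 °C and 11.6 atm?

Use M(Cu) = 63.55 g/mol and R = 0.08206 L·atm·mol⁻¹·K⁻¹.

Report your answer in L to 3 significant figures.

32.5 L

n(Cu) = 385.0 / 63.55 = 6.058 mol
n(H2) = (1/1) × 6.058 = 6.058 mol
V = nRT/P = 6.058 × 0.08206 × 759.15 / 11.6 = 32.53 L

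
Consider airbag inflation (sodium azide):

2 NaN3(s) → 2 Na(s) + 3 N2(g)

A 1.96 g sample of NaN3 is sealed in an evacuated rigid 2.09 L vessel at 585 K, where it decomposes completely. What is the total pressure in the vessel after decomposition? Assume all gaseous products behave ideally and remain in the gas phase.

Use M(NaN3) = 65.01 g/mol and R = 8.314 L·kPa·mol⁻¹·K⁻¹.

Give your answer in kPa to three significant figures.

n(NaN3) = 1.96 / 65.01 = 0.03015 mol
n(gas produced) = (3/2) × 0.03015 = 0.04523 mol
P = nRT/V = 0.04523 × 8.314 × 585 / 2.09 = 105.3 kPa

105 kPa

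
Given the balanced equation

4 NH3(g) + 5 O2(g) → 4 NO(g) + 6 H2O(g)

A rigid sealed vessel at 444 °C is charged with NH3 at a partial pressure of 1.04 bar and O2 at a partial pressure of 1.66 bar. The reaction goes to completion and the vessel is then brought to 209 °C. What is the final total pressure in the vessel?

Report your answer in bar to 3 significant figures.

Because the vessel is rigid and T is held at 444 °C, work the stoichiometry in partial pressures (P_i = n_iRT/V).
P(O2) required for 1.04 bar of NH3 = (5/4) × 1.04 = 1.300 bar; available 1.66 bar, so NH3 is limiting.
P(O2) remaining = 1.66 − (5/4) × 1.04 = 0.3600 bar
P(gaseous products) = (4+6)/4 × 1.04 = 2.600 bar
P_total at 444 °C = 0.3600 + 2.600 = 2.960 bar
Scaling to 209 °C: P = 2.960 × 482.15/717.15 = 1.990 bar

1.99 bar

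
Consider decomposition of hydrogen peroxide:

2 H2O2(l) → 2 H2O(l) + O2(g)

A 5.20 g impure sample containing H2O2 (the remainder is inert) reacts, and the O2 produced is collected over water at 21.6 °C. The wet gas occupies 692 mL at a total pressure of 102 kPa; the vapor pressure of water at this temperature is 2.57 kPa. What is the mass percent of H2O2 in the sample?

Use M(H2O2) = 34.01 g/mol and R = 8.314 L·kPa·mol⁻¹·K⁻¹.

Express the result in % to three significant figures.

P(O2) = 102 − 2.57 = 99.43 kPa
n(O2) = PV/RT = (99.43 × 0.6920) / (8.314 × 294.75) = 0.02808 mol
n(H2O2) = (2/1) × 0.02808 = 0.05616 mol
m(H2O2) = 0.05616 × 34.01 = 1.910 g
%H2O2 = 1.910 / 5.20 × 100 = 36.73%

36.7 %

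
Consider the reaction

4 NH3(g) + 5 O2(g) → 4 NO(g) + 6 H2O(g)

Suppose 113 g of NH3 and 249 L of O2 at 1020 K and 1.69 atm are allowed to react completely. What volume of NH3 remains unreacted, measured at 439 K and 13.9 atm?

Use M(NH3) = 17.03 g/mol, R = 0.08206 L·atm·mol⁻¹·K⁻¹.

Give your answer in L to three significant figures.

6.77 L

n(NH3) = 113 / 17.03 = 6.635 mol
n(O2) = PV/RT = (1.69 × 249) / (0.08206 × 1020) = 5.028 mol
For 6.635 mol NH3, stoichiometry requires (5/4) × 6.635 = 8.294 mol O2; 5.028 mol is available, so O2 is limiting.
n(NH3) consumed = (4/5) × 5.028 = 4.022 mol; remaining = 6.635 − 4.022 = 2.613 mol
V(NH3) = nRT/P = 2.613 × 0.08206 × 439 / 13.9 = 6.772 L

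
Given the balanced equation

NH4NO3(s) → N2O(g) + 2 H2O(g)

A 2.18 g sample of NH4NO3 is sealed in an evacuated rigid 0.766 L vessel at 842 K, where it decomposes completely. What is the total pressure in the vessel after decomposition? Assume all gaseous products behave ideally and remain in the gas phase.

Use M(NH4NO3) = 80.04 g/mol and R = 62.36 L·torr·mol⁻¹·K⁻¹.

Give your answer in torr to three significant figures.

n(NH4NO3) = 2.18 / 80.04 = 0.02724 mol
n(gas produced) = (3/1) × 0.02724 = 0.08172 mol
P = nRT/V = 0.08172 × 62.36 × 842 / 0.766 = 5602 torr

5600 torr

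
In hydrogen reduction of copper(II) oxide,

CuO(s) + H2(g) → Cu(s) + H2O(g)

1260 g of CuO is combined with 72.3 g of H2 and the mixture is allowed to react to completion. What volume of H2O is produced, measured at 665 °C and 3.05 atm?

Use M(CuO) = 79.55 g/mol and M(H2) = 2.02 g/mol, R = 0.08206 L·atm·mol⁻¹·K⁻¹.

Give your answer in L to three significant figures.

n(CuO) = 1260 / 79.55 = 15.84 mol
n(H2) = 72.3 / 2.02 = 35.79 mol
For 15.84 mol CuO, stoichiometry requires (1/1) × 15.84 = 15.84 mol H2; 35.79 mol is available, so CuO is limiting.
n(H2O) = (1/1) × 15.84 = 15.84 mol
V(H2O) = nRT/P = 15.84 × 0.08206 × 938.15 / 3.05 = 399.8 L

400 L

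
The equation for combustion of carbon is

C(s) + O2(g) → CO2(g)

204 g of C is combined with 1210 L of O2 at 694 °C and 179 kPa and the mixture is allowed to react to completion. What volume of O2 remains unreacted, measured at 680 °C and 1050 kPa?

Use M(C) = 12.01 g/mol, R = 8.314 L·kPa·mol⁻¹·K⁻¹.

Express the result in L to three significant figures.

n(C) = 204 / 12.01 = 16.99 mol
n(O2) = PV/RT = (179 × 1210) / (8.314 × 967.15) = 26.94 mol
For 16.99 mol C, stoichiometry requires (1/1) × 16.99 = 16.99 mol O2; 26.94 mol is available, so C is limiting.
n(O2) consumed = (1/1) × 16.99 = 16.99 mol; remaining = 26.94 − 16.99 = 9.950 mol
V(O2) = nRT/P = 9.950 × 8.314 × 953.15 / 1050 = 75.09 L

75.1 L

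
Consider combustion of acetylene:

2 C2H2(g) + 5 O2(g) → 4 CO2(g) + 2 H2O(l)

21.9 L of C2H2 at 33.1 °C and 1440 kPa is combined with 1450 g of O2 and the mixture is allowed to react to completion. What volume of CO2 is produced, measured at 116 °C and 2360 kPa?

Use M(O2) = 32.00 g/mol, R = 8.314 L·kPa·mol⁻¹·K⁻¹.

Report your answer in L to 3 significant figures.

34.0 L

n(C2H2) = PV/RT = (1440 × 21.9) / (8.314 × 306.25) = 12.39 mol
n(O2) = 1450 / 32.00 = 45.31 mol
For 12.39 mol C2H2, stoichiometry requires (5/2) × 12.39 = 30.98 mol O2; 45.31 mol is available, so C2H2 is limiting.
n(CO2) = (4/2) × 12.39 = 24.78 mol
V(CO2) = nRT/P = 24.78 × 8.314 × 389.15 / 2360 = 33.97 L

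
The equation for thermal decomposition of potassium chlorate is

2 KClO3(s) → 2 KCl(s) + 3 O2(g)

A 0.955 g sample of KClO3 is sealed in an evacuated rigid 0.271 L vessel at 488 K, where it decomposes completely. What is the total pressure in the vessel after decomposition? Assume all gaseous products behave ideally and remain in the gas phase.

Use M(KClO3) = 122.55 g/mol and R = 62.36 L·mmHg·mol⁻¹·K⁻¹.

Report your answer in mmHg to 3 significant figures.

1310 mmHg

n(KClO3) = 0.955 / 122.55 = 0.007793 mol
n(gas produced) = (3/2) × 0.007793 = 0.01169 mol
P = nRT/V = 0.01169 × 62.36 × 488 / 0.271 = 1313 mmHg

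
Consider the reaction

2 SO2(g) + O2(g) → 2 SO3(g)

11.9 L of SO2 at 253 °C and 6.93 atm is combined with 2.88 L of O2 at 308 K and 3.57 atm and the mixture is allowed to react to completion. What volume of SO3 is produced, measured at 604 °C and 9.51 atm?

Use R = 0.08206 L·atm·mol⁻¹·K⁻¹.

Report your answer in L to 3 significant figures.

6.16 L

n(SO2) = PV/RT = (6.93 × 11.9) / (0.08206 × 526.15) = 1.910 mol
n(O2) = PV/RT = (3.57 × 2.88) / (0.08206 × 308) = 0.4068 mol
For 1.910 mol SO2, stoichiometry requires (1/2) × 1.910 = 0.9550 mol O2; 0.4068 mol is available, so O2 is limiting.
n(SO3) = (2/1) × 0.4068 = 0.8136 mol
V(SO3) = nRT/P = 0.8136 × 0.08206 × 877.15 / 9.51 = 6.158 L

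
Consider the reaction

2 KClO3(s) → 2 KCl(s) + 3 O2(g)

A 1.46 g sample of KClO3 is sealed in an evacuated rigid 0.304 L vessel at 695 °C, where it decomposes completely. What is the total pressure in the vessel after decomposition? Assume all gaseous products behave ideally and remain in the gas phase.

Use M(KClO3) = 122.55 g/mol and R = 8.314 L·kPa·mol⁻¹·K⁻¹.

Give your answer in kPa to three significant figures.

n(KClO3) = 1.46 / 122.55 = 0.01191 mol
n(gas produced) = (3/2) × 0.01191 = 0.01786 mol
P = nRT/V = 0.01786 × 8.314 × 968.15 / 0.304 = 472.9 kPa

473 kPa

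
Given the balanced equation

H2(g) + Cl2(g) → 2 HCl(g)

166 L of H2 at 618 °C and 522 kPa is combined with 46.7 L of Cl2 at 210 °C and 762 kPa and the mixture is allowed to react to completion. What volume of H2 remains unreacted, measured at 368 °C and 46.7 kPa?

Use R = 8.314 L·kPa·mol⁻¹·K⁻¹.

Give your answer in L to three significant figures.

n(H2) = PV/RT = (522 × 166) / (8.314 × 891.15) = 11.70 mol
n(Cl2) = PV/RT = (762 × 46.7) / (8.314 × 483.15) = 8.859 mol
For 11.70 mol H2, stoichiometry requires (1/1) × 11.70 = 11.70 mol Cl2; 8.859 mol is available, so Cl2 is limiting.
n(H2) consumed = (1/1) × 8.859 = 8.859 mol; remaining = 11.70 − 8.859 = 2.841 mol
V(H2) = nRT/P = 2.841 × 8.314 × 641.15 / 46.7 = 324.3 L

324 L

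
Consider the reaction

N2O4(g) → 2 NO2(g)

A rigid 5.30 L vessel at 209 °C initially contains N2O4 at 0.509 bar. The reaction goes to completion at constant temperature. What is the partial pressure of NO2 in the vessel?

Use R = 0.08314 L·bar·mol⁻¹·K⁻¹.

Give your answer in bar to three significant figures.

1.02 bar

n(N2O4)₀ = PV/RT = (0.509 × 5.30) / (0.08314 × 482.15) = 0.06730 mol
n(NO2) = (2/1) × 0.06730 = 0.1346 mol
P(NO2) = nRT/V = 0.1346 × 0.08314 × 482.15 / 5.30 = 1.018 bar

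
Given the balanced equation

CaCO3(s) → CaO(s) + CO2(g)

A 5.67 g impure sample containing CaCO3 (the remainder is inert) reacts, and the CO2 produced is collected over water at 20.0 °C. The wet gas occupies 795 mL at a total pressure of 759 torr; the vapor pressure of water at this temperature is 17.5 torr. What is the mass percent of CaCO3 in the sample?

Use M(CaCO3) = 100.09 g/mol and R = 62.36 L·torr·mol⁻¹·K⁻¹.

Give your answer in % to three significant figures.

P(CO2) = 759 − 17.5 = 741.5 torr
n(CO2) = PV/RT = (741.5 × 0.7950) / (62.36 × 293.15) = 0.03225 mol
n(CaCO3) = (1/1) × 0.03225 = 0.03225 mol
m(CaCO3) = 0.03225 × 100.09 = 3.228 g
%CaCO3 = 3.228 / 5.67 × 100 = 56.93%

56.9 %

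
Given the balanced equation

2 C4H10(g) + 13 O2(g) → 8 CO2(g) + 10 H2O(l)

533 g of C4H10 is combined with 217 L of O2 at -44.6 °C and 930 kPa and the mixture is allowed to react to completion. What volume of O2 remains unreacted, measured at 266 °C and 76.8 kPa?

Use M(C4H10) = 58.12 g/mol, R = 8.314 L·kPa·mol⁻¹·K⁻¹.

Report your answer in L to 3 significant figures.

2720 L

n(C4H10) = 533 / 58.12 = 9.171 mol
n(O2) = PV/RT = (930 × 217) / (8.314 × 228.55) = 106.2 mol
For 9.171 mol C4H10, stoichiometry requires (13/2) × 9.171 = 59.61 mol O2; 106.2 mol is available, so C4H10 is limiting.
n(O2) consumed = (13/2) × 9.171 = 59.61 mol; remaining = 106.2 − 59.61 = 46.59 mol
V(O2) = nRT/P = 46.59 × 8.314 × 539.15 / 76.8 = 2719 L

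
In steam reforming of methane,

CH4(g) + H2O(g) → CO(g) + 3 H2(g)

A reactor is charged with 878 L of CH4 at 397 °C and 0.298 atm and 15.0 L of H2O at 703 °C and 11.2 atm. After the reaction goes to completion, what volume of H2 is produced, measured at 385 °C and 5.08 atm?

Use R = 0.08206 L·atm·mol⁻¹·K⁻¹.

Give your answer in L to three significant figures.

n(CH4) = PV/RT = (0.298 × 878) / (0.08206 × 670.15) = 4.758 mol
n(H2O) = PV/RT = (11.2 × 15.0) / (0.08206 × 976.15) = 2.097 mol
For 4.758 mol CH4, stoichiometry requires (1/1) × 4.758 = 4.758 mol H2O; 2.097 mol is available, so H2O is limiting.
n(H2) = (3/1) × 2.097 = 6.291 mol
V(H2) = nRT/P = 6.291 × 0.08206 × 658.15 / 5.08 = 66.88 L

66.9 L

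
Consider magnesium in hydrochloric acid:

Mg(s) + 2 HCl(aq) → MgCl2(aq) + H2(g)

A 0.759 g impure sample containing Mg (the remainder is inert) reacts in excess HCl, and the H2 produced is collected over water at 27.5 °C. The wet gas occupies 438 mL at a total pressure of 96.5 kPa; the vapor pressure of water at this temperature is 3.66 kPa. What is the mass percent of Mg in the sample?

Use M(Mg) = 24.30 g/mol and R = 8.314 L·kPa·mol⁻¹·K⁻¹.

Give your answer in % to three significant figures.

P(H2) = 96.5 − 3.66 = 92.84 kPa
n(H2) = PV/RT = (92.84 × 0.4380) / (8.314 × 300.65) = 0.01627 mol
n(Mg) = (1/1) × 0.01627 = 0.01627 mol
m(Mg) = 0.01627 × 24.30 = 0.3954 g
%Mg = 0.3954 / 0.759 × 100 = 52.09%

52.1 %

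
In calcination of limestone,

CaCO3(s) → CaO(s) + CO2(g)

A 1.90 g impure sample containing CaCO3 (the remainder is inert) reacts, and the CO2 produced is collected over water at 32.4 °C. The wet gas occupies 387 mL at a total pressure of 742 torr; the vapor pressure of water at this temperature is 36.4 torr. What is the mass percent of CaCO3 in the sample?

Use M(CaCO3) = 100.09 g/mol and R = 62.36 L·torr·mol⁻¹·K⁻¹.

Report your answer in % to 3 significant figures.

P(CO2) = 742 − 36.4 = 705.6 torr
n(CO2) = PV/RT = (705.6 × 0.3870) / (62.36 × 305.55) = 0.01433 mol
n(CaCO3) = (1/1) × 0.01433 = 0.01433 mol
m(CaCO3) = 0.01433 × 100.09 = 1.434 g
%CaCO3 = 1.434 / 1.90 × 100 = 75.47%

75.5 %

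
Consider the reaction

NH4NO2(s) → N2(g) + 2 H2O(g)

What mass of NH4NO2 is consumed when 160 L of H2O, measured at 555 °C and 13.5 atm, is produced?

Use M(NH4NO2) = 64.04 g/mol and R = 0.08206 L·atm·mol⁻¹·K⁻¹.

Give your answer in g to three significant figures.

1020 g

n(H2O) = PV/RT = (13.5 × 160) / (0.08206 × 828.15) = 31.78 mol
n(NH4NO2) = (1/2) × 31.78 = 15.89 mol
m(NH4NO2) = 15.89 × 64.04 = 1018 g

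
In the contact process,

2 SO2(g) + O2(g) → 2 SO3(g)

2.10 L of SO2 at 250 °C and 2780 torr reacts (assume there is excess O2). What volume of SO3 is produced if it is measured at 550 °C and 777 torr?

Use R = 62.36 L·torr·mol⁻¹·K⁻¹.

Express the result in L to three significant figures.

n(SO2) = PV/RT = (2780 × 2.10) / (62.36 × 523.15) = 0.1790 mol
n(SO3) = (2/2) × 0.1790 = 0.1790 mol
V = nRT/P = 0.1790 × 62.36 × 823.15 / 777 = 11.83 L

11.8 L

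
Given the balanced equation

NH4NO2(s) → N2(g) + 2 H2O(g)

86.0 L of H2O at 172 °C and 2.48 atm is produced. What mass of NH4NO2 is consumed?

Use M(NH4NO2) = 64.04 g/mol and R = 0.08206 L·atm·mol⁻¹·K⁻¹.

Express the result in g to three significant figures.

n(H2O) = PV/RT = (2.48 × 86.0) / (0.08206 × 445.15) = 5.839 mol
n(NH4NO2) = (1/2) × 5.839 = 2.920 mol
m(NH4NO2) = 2.920 × 64.04 = 187.0 g

187 g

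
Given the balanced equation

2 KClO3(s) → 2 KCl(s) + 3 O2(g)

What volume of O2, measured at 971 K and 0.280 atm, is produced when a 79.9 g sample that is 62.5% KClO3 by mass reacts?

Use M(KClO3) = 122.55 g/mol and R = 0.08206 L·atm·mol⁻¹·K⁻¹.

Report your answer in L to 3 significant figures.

174 L

mass of KClO3 = 79.9 × 62.5/100 = 49.94 g
n(KClO3) = 49.94 / 122.55 = 0.4075 mol
n(O2) = (3/2) × 0.4075 = 0.6112 mol
V = nRT/P = 0.6112 × 0.08206 × 971 / 0.280 = 173.9 L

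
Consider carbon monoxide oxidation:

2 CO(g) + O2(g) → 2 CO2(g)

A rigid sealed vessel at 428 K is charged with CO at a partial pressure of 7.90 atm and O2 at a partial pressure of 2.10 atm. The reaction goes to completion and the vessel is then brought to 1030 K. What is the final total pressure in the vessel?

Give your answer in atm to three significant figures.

At constant V, partial pressures at 428 K are proportional to moles, so apply stoichiometry directly to pressures.
P(O2) required for 7.90 atm of CO = (1/2) × 7.90 = 3.950 atm; available 2.10 atm, so O2 is limiting.
P(CO) remaining = 7.90 − (2/1) × 2.10 = 3.700 atm
P(gaseous products) = (2)/1 × 2.10 = 4.200 atm
P_total at 428 K = 3.700 + 4.200 = 7.900 atm
Scaling to 1030 K: P = 7.900 × 1030/428 = 19.01 atm

19.0 atm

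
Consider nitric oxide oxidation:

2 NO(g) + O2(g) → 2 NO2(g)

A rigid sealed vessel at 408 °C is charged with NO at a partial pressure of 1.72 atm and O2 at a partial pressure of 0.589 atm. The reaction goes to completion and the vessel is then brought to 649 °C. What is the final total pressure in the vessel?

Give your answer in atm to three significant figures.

With V and T fixed, P_i ∝ n_i, so the mole ratios apply directly to partial pressures at 408 °C.
P(O2) required for 1.72 atm of NO = (1/2) × 1.72 = 0.8600 atm; available 0.589 atm, so O2 is limiting.
P(NO) remaining = 1.72 − (2/1) × 0.589 = 0.5420 atm
P(gaseous products) = (2)/1 × 0.589 = 1.178 atm
P_total at 408 °C = 0.5420 + 1.178 = 1.720 atm
Scaling to 649 °C: P = 1.720 × 922.15/681.15 = 2.329 atm

2.33 atm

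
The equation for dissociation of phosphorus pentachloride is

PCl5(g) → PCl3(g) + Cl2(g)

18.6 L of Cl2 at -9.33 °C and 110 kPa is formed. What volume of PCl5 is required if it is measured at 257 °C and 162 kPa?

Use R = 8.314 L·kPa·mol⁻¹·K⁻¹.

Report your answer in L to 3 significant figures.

n(Cl2) = PV/RT = (110 × 18.6) / (8.314 × 263.82) = 0.9328 mol
n(PCl5) = (1/1) × 0.9328 = 0.9328 mol
V = nRT/P = 0.9328 × 8.314 × 530.15 / 162 = 25.38 L

25.4 L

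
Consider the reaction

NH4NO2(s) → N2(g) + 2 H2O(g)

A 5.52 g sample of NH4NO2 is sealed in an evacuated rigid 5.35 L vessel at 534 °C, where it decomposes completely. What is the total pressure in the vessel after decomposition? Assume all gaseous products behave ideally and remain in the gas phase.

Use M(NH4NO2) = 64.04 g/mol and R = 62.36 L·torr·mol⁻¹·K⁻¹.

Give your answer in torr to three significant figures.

n(NH4NO2) = 5.52 / 64.04 = 0.08620 mol
n(gas produced) = (3/1) × 0.08620 = 0.2586 mol
P = nRT/V = 0.2586 × 62.36 × 807.15 / 5.35 = 2433 torr

2430 torr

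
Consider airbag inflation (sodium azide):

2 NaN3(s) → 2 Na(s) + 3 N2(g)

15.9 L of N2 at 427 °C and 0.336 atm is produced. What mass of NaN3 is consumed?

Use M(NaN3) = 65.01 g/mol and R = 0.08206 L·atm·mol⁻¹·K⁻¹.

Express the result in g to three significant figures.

n(N2) = PV/RT = (0.336 × 15.9) / (0.08206 × 700.15) = 0.09299 mol
n(NaN3) = (2/3) × 0.09299 = 0.06199 mol
m(NaN3) = 0.06199 × 65.01 = 4.030 g

4.03 g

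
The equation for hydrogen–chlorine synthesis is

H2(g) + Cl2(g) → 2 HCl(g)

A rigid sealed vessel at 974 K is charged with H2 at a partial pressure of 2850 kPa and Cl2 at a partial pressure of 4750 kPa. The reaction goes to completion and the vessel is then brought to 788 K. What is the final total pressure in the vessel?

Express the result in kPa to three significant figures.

At constant V, partial pressures at 974 K are proportional to moles, so apply stoichiometry directly to pressures.
P(Cl2) required for 2850 kPa of H2 = (1/1) × 2850 = 2850 kPa; available 4750 kPa, so H2 is limiting.
P(Cl2) remaining = 4750 − (1/1) × 2850 = 1900 kPa
P(gaseous products) = (2)/1 × 2850 = 5700 kPa
P_total at 974 K = 1900 + 5700 = 7600 kPa
Scaling to 788 K: P = 7600 × 788/974 = 6149 kPa

6150 kPa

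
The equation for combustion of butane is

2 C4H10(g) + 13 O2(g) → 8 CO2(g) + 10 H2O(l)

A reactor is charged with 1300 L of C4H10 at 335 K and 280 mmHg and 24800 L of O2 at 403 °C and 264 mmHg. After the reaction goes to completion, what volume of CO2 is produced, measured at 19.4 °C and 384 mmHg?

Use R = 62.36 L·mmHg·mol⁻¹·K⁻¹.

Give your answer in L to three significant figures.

3310 L

n(C4H10) = PV/RT = (280 × 1300) / (62.36 × 335) = 17.42 mol
n(O2) = PV/RT = (264 × 24800) / (62.36 × 676.15) = 155.3 mol
For 17.42 mol C4H10, stoichiometry requires (13/2) × 17.42 = 113.2 mol O2; 155.3 mol is available, so C4H10 is limiting.
n(CO2) = (8/2) × 17.42 = 69.68 mol
V(CO2) = nRT/P = 69.68 × 62.36 × 292.55 / 384 = 3310 L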